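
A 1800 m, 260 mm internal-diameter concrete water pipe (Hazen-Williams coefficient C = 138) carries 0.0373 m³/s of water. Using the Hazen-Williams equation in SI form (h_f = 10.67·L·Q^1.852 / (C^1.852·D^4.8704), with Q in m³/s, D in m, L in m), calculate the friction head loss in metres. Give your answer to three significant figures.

h_f ≈ 3.35 m

h_f = 10.67·1800·0.0373^1.852 / (138^1.852·0.260^4.8704) = 3.346 m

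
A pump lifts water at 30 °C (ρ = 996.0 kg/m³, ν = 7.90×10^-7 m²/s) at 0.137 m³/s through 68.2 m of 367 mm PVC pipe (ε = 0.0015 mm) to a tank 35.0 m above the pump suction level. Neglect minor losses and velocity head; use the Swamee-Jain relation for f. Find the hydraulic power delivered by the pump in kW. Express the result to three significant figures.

V = 4Q/(πD²) = 1.295 m/s; Re = 6.02×10^5; ε/D = 4.09×10^-6; f = 0.01274
h_f = f(L/D)V²/2g = 0.2024 m
Total head H = z + h_f = 35.0 + 0.2024 = 35.20 m
P_hyd = ρgQH = 996.0·9.81·0.137·35.20 = 47.12 kW

P_hyd ≈ 47.1 kW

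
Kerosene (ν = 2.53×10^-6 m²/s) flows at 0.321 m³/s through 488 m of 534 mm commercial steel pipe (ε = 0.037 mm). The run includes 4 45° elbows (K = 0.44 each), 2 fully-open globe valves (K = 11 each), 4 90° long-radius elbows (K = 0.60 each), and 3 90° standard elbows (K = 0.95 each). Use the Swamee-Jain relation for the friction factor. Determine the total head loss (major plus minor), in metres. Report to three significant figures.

H_L ≈ 4.48 m

V = 4Q/(πD²) = 1.433 m/s; V²/2g = 0.1047 m
Re = 3.03×10^5, ε/D = 6.93×10^-5 → f = 0.01512 (Swamee-Jain)
Major: h_f = f(L/D)·V²/2g = 0.01512·913.9·0.1047 = 1.446 m
Minor: ΣK = 29.0; h_m = ΣK·V²/2g = 3.037 m
Total H_L = 1.446 + 3.037 = 4.484 m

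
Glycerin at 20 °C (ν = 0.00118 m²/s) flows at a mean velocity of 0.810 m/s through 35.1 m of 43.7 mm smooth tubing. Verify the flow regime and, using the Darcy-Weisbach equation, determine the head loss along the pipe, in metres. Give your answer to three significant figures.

h_f ≈ 57.3 m

Re = VD/ν = 0.810·0.04370/0.00118 = 30.0 → laminar (Re < 2300)
f = 64/Re = 2.134
h_f = f(L/D)V²/(2g) = 2.134·(35.1/0.04370)·0.810²/(2·9.81) = 57.30 m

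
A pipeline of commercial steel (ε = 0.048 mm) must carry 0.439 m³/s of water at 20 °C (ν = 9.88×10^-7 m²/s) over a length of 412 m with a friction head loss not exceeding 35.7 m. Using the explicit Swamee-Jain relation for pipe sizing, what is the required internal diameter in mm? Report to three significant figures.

Swamee-Jain (Type III): D = 0.66·[ε^1.25·(LQ²/(gh_f))^4.75 + ν·Q^9.4·(L/(gh_f))^5.2]^0.04
LQ²/(gh_f) = 0.2267; L/(gh_f) = 1.176
Term 1 = ε^1.25·(…)^4.75 = 3.47×10^-9; Term 2 = ν·Q^9.4·(…)^5.2 = 1.00×10^-9
D = 0.66·(3.47×10^-9 + 1.00×10^-9)^0.04 = 0.3059 m = 306 mm
Check: V = 5.97 m/s, Re = 1.85×10^6, f = 0.01381, h_f = 33.8 m ≈ 35.7 m ✓

D ≈ 306 mm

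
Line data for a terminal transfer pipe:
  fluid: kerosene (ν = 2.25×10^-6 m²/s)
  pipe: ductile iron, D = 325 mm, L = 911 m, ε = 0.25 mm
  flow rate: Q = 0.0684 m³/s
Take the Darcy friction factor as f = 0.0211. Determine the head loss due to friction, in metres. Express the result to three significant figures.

V = 4Q/(πD²) = 4·0.0684/(π·0.325²) = 0.8245 m/s
h_f = f(L/D)V²/(2g) = 0.02110·(911/0.325)·0.8245²/(2·9.81) = 2.049 m

h_f ≈ 2.05 m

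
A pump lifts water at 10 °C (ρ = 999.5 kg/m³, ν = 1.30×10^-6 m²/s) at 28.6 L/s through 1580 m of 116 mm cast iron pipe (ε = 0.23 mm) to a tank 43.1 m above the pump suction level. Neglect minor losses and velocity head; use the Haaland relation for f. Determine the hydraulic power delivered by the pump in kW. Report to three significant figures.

P_hyd ≈ 46.4 kW

V = 4Q/(πD²) = 2.706 m/s; Re = 2.41×10^5; ε/D = 0.00198; f = 0.02407
h_f = f(L/D)V²/2g = 122.4 m
Total head H = z + h_f = 43.1 + 122.4 = 165.5 m
P_hyd = ρgQH = 999.5·9.81·0.0286·165.5 = 46.41 kW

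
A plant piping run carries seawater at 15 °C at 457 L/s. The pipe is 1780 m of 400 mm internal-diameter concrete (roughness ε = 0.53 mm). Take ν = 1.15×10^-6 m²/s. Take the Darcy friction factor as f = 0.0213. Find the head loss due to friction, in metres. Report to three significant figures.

h_f ≈ 63.9 m

V = 4Q/(πD²) = 4·0.457/(π·0.400²) = 3.637 m/s
h_f = f(L/D)V²/(2g) = 0.02130·(1780/0.400)·3.637²/(2·9.81) = 63.89 m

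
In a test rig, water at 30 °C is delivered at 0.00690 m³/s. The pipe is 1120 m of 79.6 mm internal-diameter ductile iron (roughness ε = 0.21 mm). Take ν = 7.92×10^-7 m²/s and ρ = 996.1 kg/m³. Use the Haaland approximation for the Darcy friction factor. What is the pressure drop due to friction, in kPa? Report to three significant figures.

V = 4Q/(πD²) = 4·0.00690/(π·0.0796²) = 1.387 m/s
Re = VD/ν = 1.387·0.0796/7.92×10^-7 = 1.39×10^5 → turbulent
ε/D = 0.21/79.6 = 0.00264
Haaland: f = 0.02622
h_f = f(L/D)V²/(2g) = 0.02622·(1120/0.0796)·1.387²/(2·9.81) = 36.15 m
Δp = ρg·h_f = 996.1·9.81·36.15 = 353.3 kPa

Δp ≈ 353 kPa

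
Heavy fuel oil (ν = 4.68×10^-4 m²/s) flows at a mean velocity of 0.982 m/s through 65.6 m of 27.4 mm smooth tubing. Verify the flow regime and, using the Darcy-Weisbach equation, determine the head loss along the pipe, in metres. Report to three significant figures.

h_f ≈ 131 m

Re = VD/ν = 0.982·0.02740/4.68×10^-4 = 57.5 → laminar (Re < 2300)
f = 64/Re = 1.113
h_f = f(L/D)V²/(2g) = 1.113·(65.6/0.02740)·0.982²/(2·9.81) = 131.0 m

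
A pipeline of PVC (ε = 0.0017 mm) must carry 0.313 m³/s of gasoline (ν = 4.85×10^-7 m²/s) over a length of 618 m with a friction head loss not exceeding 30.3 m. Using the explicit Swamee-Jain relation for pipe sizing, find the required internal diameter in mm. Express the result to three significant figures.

Swamee-Jain (Type III): D = 0.66·[ε^1.25·(LQ²/(gh_f))^4.75 + ν·Q^9.4·(L/(gh_f))^5.2]^0.04
LQ²/(gh_f) = 0.2037; L/(gh_f) = 2.079
Term 1 = ε^1.25·(…)^4.75 = 3.20×10^-11; Term 2 = ν·Q^9.4·(…)^5.2 = 3.95×10^-10
D = 0.66·(3.20×10^-11 + 3.95×10^-10)^0.04 = 0.2785 m = 278 mm
Check: V = 5.14 m/s, Re = 2.95×10^6, f = 0.01005, h_f = 30.0 m ≈ 30.3 m ✓

D ≈ 278 mm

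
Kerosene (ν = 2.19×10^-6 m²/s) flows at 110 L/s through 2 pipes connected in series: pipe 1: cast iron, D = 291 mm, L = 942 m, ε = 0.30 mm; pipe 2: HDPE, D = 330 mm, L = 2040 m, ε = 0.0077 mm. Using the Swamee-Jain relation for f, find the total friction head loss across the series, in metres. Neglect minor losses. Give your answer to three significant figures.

Pipe 1: V = 1.654 m/s, Re = 2.20×10^5, ε/D = 0.00103, f = 0.02120, h_1 = f(L/D)V²/2g = 9.567 m
Pipe 2: V = 1.286 m/s, Re = 1.94×10^5, ε/D = 2.33×10^-5, f = 0.01584, h_2 = f(L/D)V²/2g = 8.253 m
Series → Q common, losses add: H = Σh = 17.82 m

H ≈ 17.8 m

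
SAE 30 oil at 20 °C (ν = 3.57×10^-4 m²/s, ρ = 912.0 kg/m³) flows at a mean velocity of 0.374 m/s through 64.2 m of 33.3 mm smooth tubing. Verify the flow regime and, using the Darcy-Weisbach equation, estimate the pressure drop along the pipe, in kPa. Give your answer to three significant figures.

Δp ≈ 226 kPa

Re = VD/ν = 0.374·0.03330/3.57×10^-4 = 34.9 → laminar (Re < 2300)
f = 64/Re = 1.835
h_f = f(L/D)V²/(2g) = 1.835·(64.2/0.03330)·0.374²/(2·9.81) = 25.22 m
Δp = ρg·h_f = 912.0·9.81·25.22 = 225.6 kPa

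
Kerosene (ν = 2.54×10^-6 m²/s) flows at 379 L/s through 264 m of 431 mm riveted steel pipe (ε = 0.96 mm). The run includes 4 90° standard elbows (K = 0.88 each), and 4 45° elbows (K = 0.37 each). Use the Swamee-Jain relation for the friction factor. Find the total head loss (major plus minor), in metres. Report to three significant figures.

V = 4Q/(πD²) = 2.598 m/s; V²/2g = 0.3439 m
Re = 4.41×10^5, ε/D = 0.00223 → f = 0.02461 (Swamee-Jain)
Major: h_f = f(L/D)·V²/2g = 0.02461·612.5·0.3439 = 5.185 m
Minor: ΣK = 5.00; h_m = ΣK·V²/2g = 1.720 m
Total H_L = 5.185 + 1.720 = 6.904 m

H_L ≈ 6.90 m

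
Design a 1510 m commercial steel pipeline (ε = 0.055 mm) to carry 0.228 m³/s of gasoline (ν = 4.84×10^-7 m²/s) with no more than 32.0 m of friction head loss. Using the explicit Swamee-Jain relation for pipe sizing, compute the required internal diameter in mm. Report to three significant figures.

Swamee-Jain (Type III): D = 0.66·[ε^1.25·(LQ²/(gh_f))^4.75 + ν·Q^9.4·(L/(gh_f))^5.2]^0.04
LQ²/(gh_f) = 0.2501; L/(gh_f) = 4.810
Term 1 = ε^1.25·(…)^4.75 = 6.55×10^-9; Term 2 = ν·Q^9.4·(…)^5.2 = 1.57×10^-9
D = 0.66·(6.55×10^-9 + 1.57×10^-9)^0.04 = 0.3133 m = 313 mm
Check: V = 2.96 m/s, Re = 1.91×10^6, f = 0.01403, h_f = 30.2 m ≈ 32.0 m ✓

D ≈ 313 mm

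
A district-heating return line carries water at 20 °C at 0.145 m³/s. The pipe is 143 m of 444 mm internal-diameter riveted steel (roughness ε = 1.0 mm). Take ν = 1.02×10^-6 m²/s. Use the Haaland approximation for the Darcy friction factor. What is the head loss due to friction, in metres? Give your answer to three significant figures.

h_f ≈ 0.354 m

V = 4Q/(πD²) = 4·0.145/(π·0.444²) = 0.9365 m/s
Re = VD/ν = 0.9365·0.444/1.02×10^-6 = 4.08×10^5 → turbulent
ε/D = 1.0/444 = 0.00225
Haaland: f = 0.02459
h_f = f(L/D)V²/(2g) = 0.02459·(143/0.444)·0.9365²/(2·9.81) = 0.3540 m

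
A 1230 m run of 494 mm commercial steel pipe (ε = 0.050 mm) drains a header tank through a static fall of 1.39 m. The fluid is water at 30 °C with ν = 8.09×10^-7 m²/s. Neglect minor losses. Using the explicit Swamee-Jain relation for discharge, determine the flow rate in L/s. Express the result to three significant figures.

Swamee-Jain (Type II): Q = -0.965·√(gD⁵h_f/L)·ln[ε/(3.7D) + √(3.17ν²L/(gD³h_f))]
√(gD⁵h_f/L) = √(9.81·0.494⁵·1.39/1230) = 0.01806
ε/(3.7D) = 2.74×10^-5; √(3.17ν²L/(gD³h_f)) = 3.94×10^-5
Q = -0.965·0.01806·ln(6.676×10^-5) = 0.1676 m³/s
Check: V = 0.874 m/s, Re = 5.34×10^5, f = 0.01437, h_f = 1.39 m ≈ 1.39 m ✓

Q ≈ 168 L/s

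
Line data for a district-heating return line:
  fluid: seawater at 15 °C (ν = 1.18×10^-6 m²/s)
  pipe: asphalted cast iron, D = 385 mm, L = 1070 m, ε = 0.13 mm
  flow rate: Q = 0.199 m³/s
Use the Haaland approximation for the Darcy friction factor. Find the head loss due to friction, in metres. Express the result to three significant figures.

V = 4Q/(πD²) = 4·0.199/(π·0.385²) = 1.709 m/s
Re = VD/ν = 1.709·0.385/1.18×10^-6 = 5.58×10^5 → turbulent
ε/D = 0.13/385 = 3.38×10^-4
Haaland: f = 0.01635
h_f = f(L/D)V²/(2g) = 0.01635·(1070/0.385)·1.709²/(2·9.81) = 6.766 m

h_f ≈ 6.77 m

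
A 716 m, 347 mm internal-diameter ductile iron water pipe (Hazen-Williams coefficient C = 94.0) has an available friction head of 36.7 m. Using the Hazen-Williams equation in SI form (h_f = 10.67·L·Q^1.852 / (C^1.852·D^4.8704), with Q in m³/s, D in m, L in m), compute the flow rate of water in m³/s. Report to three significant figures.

Q ≈ 0.325 m³/s

Rearranging: Q = [h_f·C^1.852·D^4.8704 / (10.67·L)]^(1/1.852)
Q = [36.7·94.0^1.852·0.347^4.8704 / (10.67·716)]^0.540 = 0.3254 m³/s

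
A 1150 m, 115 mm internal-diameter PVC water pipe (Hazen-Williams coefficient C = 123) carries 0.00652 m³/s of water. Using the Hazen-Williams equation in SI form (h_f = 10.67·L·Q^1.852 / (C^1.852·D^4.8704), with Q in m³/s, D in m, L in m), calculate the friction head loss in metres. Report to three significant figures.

h_f ≈ 5.56 m

h_f = 10.67·1150·0.00652^1.852 / (123^1.852·0.115^4.8704) = 5.561 m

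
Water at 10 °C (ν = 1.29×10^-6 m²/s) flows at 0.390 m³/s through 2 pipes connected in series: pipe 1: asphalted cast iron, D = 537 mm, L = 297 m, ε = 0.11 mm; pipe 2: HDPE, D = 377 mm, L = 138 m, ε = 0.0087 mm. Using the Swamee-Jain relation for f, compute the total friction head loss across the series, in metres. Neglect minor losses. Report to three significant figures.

Pipe 1: V = 1.722 m/s, Re = 7.17×10^5, ε/D = 2.05×10^-4, f = 0.01513, h_1 = f(L/D)V²/2g = 1.265 m
Pipe 2: V = 3.494 m/s, Re = 1.02×10^6, ε/D = 2.31×10^-5, f = 0.01211, h_2 = f(L/D)V²/2g = 2.759 m
Series → Q common, losses add: H = Σh = 4.024 m

H ≈ 4.02 m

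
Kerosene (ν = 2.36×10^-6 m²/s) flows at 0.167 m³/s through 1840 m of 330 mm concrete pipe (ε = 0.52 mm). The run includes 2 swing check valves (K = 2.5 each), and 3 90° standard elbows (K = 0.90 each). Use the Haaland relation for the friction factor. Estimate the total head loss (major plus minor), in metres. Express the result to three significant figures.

V = 4Q/(πD²) = 1.953 m/s; V²/2g = 0.1943 m
Re = 2.73×10^5, ε/D = 0.00158 → f = 0.02273 (Haaland)
Major: h_f = f(L/D)·V²/2g = 0.02273·5576·0.1943 = 24.63 m
Minor: ΣK = 7.70; h_m = ΣK·V²/2g = 1.496 m
Total H_L = 24.63 + 1.496 = 26.12 m

H_L ≈ 26.1 m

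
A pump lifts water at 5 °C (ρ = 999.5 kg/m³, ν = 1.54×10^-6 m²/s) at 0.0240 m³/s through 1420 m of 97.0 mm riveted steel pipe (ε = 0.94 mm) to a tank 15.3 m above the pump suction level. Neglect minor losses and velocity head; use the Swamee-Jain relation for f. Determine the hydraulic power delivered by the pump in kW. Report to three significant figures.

V = 4Q/(πD²) = 3.248 m/s; Re = 2.05×10^5; ε/D = 0.00969; f = 0.03796
h_f = f(L/D)V²/2g = 298.7 m
Total head H = z + h_f = 15.3 + 298.7 = 314.0 m
P_hyd = ρgQH = 999.5·9.81·0.0240·314.0 = 73.90 kW

P_hyd ≈ 73.9 kW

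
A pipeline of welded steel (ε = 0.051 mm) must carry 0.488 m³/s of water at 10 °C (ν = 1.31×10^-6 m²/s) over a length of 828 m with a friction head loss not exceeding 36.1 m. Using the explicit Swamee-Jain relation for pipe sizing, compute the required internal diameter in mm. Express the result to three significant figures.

Swamee-Jain (Type III): D = 0.66·[ε^1.25·(LQ²/(gh_f))^4.75 + ν·Q^9.4·(L/(gh_f))^5.2]^0.04
LQ²/(gh_f) = 0.5568; L/(gh_f) = 2.338
Term 1 = ε^1.25·(…)^4.75 = 2.67×10^-7; Term 2 = ν·Q^9.4·(…)^5.2 = 1.28×10^-7
D = 0.66·(2.67×10^-7 + 1.28×10^-7)^0.04 = 0.3659 m = 366 mm
Check: V = 4.64 m/s, Re = 1.30×10^6, f = 0.01382, h_f = 34.3 m ≈ 36.1 m ✓

D ≈ 366 mm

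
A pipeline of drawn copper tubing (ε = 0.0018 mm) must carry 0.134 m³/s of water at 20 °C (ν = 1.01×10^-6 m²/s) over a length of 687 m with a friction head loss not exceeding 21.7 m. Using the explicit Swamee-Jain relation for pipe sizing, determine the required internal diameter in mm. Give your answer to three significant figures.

Swamee-Jain (Type III): D = 0.66·[ε^1.25·(LQ²/(gh_f))^4.75 + ν·Q^9.4·(L/(gh_f))^5.2]^0.04
LQ²/(gh_f) = 0.05795; L/(gh_f) = 3.227
Term 1 = ε^1.25·(…)^4.75 = 8.78×10^-14; Term 2 = ν·Q^9.4·(…)^5.2 = 2.79×10^-12
D = 0.66·(8.78×10^-14 + 2.79×10^-12)^0.04 = 0.2280 m = 228 mm
Check: V = 3.28 m/s, Re = 7.41×10^5, f = 0.01238, h_f = 20.5 m ≈ 21.7 m ✓

D ≈ 228 mm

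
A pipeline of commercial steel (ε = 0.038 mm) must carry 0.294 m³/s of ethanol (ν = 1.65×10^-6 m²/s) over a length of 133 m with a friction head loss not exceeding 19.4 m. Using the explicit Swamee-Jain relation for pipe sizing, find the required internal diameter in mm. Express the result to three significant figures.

Swamee-Jain (Type III): D = 0.66·[ε^1.25·(LQ²/(gh_f))^4.75 + ν·Q^9.4·(L/(gh_f))^5.2]^0.04
LQ²/(gh_f) = 0.06041; L/(gh_f) = 0.6988
Term 1 = ε^1.25·(…)^4.75 = 4.84×10^-12; Term 2 = ν·Q^9.4·(…)^5.2 = 2.57×10^-12
D = 0.66·(4.84×10^-12 + 2.57×10^-12)^0.04 = 0.2368 m = 237 mm
Check: V = 6.68 m/s, Re = 9.58×10^5, f = 0.01436, h_f = 18.3 m ≈ 19.4 m ✓

D ≈ 237 mm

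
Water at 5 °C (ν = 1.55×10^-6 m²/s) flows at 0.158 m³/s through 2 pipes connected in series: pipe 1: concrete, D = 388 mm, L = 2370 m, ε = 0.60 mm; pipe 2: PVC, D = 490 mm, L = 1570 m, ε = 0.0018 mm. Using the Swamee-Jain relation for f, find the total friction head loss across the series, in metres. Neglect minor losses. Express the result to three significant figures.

H ≈ 14.3 m

Pipe 1: V = 1.336 m/s, Re = 3.35×10^5, ε/D = 0.00155, f = 0.02269, h_1 = f(L/D)V²/2g = 12.61 m
Pipe 2: V = 0.8379 m/s, Re = 2.65×10^5, ε/D = 3.67×10^-6, f = 0.01476, h_2 = f(L/D)V²/2g = 1.692 m
Series → Q common, losses add: H = Σh = 14.30 m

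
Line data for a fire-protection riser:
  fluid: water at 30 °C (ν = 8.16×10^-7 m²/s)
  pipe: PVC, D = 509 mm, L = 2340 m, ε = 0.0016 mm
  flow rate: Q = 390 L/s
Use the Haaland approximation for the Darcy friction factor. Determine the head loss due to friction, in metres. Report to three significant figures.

V = 4Q/(πD²) = 4·0.390/(π·0.509²) = 1.917 m/s
Re = VD/ν = 1.917·0.509/8.16×10^-7 = 1.20×10^6 → turbulent
ε/D = 0.0016/509 = 3.14×10^-6
Haaland: f = 0.01130
h_f = f(L/D)V²/(2g) = 0.01130·(2340/0.509)·1.917²/(2·9.81) = 9.730 m

h_f ≈ 9.73 m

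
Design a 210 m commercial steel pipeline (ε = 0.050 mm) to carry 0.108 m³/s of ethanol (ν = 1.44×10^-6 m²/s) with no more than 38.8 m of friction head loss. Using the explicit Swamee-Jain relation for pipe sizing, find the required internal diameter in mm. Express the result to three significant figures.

D ≈ 156 mm

Swamee-Jain (Type III): D = 0.66·[ε^1.25·(LQ²/(gh_f))^4.75 + ν·Q^9.4·(L/(gh_f))^5.2]^0.04
LQ²/(gh_f) = 0.006435; L/(gh_f) = 0.5517
Term 1 = ε^1.25·(…)^4.75 = 1.64×10^-16; Term 2 = ν·Q^9.4·(…)^5.2 = 5.36×10^-17
D = 0.66·(1.64×10^-16 + 5.36×10^-17)^0.04 = 0.1560 m = 156 mm
Check: V = 5.65 m/s, Re = 6.12×10^5, f = 0.01633, h_f = 35.8 m ≈ 38.8 m ✓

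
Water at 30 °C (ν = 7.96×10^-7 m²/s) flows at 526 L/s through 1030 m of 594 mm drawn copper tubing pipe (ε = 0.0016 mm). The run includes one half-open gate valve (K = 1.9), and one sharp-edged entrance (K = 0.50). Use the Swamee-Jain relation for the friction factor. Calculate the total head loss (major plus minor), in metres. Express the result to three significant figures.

V = 4Q/(πD²) = 1.898 m/s; V²/2g = 0.1836 m
Re = 1.42×10^6, ε/D = 2.69×10^-6 → f = 0.01104 (Swamee-Jain)
Major: h_f = f(L/D)·V²/2g = 0.01104·1734·0.1836 = 3.515 m
Minor: ΣK = 2.40; h_m = ΣK·V²/2g = 0.4407 m
Total H_L = 3.515 + 0.4407 = 3.956 m

H_L ≈ 3.96 m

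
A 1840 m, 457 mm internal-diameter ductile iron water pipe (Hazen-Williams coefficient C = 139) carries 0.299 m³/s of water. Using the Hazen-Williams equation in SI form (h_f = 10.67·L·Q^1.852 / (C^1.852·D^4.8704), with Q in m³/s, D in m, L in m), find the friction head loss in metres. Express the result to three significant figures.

h_f ≈ 10.2 m

h_f = 10.67·1840·0.299^1.852 / (139^1.852·0.457^4.8704) = 10.22 m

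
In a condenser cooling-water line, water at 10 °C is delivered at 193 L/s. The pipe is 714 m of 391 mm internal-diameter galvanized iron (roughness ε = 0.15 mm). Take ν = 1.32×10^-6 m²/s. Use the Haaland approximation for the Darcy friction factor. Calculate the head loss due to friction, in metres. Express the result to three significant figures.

V = 4Q/(πD²) = 4·0.193/(π·0.391²) = 1.607 m/s
Re = VD/ν = 1.607·0.391/1.32×10^-6 = 4.76×10^5 → turbulent
ε/D = 0.15/391 = 3.84×10^-4
Haaland: f = 0.01684
h_f = f(L/D)V²/(2g) = 0.01684·(714/0.391)·1.607²/(2·9.81) = 4.048 m

h_f ≈ 4.05 m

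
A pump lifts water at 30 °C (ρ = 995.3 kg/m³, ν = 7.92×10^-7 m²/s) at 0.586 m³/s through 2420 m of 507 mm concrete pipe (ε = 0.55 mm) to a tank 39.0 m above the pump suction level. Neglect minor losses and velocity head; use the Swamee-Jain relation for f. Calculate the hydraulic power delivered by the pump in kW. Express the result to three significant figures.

P_hyd ≈ 461 kW

V = 4Q/(πD²) = 2.903 m/s; Re = 1.86×10^6; ε/D = 0.00108; f = 0.02025
h_f = f(L/D)V²/2g = 41.50 m
Total head H = z + h_f = 39.0 + 41.50 = 80.50 m
P_hyd = ρgQH = 995.3·9.81·0.586·80.50 = 460.6 kW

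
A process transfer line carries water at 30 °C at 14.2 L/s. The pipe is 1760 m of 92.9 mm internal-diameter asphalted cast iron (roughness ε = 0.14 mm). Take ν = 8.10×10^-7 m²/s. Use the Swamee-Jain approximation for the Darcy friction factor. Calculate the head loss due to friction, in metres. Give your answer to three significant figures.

V = 4Q/(πD²) = 4·0.0142/(π·0.0929²) = 2.095 m/s
Re = VD/ν = 2.095·0.0929/8.10×10^-7 = 2.40×10^5 → turbulent
ε/D = 0.14/92.9 = 0.00151
Swamee-Jain: f = 0.02282
h_f = f(L/D)V²/(2g) = 0.02282·(1760/0.0929)·2.095²/(2·9.81) = 96.70 m

h_f ≈ 96.7 m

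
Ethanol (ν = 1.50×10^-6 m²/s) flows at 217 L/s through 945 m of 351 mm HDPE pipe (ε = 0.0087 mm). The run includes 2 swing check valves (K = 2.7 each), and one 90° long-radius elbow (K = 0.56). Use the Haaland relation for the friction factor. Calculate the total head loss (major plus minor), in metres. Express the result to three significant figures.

H_L ≈ 10.7 m

V = 4Q/(πD²) = 2.243 m/s; V²/2g = 0.2563 m
Re = 5.25×10^5, ε/D = 2.48×10^-5 → f = 0.01326 (Haaland)
Major: h_f = f(L/D)·V²/2g = 0.01326·2692·0.2563 = 9.149 m
Minor: ΣK = 5.96; h_m = ΣK·V²/2g = 1.528 m
Total H_L = 9.149 + 1.528 = 10.68 m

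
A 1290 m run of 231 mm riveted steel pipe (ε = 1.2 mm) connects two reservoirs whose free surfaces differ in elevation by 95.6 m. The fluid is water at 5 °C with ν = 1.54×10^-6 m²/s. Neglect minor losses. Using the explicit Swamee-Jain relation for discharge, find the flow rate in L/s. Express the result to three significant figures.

Q ≈ 138 L/s

Swamee-Jain (Type II): Q = -0.965·√(gD⁵h_f/L)·ln[ε/(3.7D) + √(3.17ν²L/(gD³h_f))]
√(gD⁵h_f/L) = √(9.81·0.231⁵·95.6/1290) = 0.02187
ε/(3.7D) = 0.00140; √(3.17ν²L/(gD³h_f)) = 2.90×10^-5
Q = -0.965·0.02187·ln(0.001433) = 0.1382 m³/s
Check: V = 3.30 m/s, Re = 4.95×10^5, f = 0.03101, h_f = 95.9 m ≈ 95.6 m ✓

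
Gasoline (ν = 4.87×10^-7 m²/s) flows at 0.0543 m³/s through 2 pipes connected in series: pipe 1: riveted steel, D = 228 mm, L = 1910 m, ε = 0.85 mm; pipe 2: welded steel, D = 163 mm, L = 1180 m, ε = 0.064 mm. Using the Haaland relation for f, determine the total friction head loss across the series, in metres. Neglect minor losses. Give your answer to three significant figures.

H ≈ 62.3 m

Pipe 1: V = 1.330 m/s, Re = 6.23×10^5, ε/D = 0.00373, f = 0.02806, h_1 = f(L/D)V²/2g = 21.20 m
Pipe 2: V = 2.602 m/s, Re = 8.71×10^5, ε/D = 3.93×10^-4, f = 0.01646, h_2 = f(L/D)V²/2g = 41.12 m
Series → Q common, losses add: H = Σh = 62.31 m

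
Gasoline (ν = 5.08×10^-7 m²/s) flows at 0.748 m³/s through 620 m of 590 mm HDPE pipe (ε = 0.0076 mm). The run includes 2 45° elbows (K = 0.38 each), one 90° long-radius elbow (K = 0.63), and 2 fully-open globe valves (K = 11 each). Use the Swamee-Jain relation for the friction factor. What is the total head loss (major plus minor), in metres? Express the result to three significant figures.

H_L ≈ 13.0 m

V = 4Q/(πD²) = 2.736 m/s; V²/2g = 0.3815 m
Re = 3.18×10^6, ε/D = 1.29×10^-5 → f = 0.01026 (Swamee-Jain)
Major: h_f = f(L/D)·V²/2g = 0.01026·1051·0.3815 = 4.112 m
Minor: ΣK = 23.4; h_m = ΣK·V²/2g = 8.924 m
Total H_L = 4.112 + 8.924 = 13.04 m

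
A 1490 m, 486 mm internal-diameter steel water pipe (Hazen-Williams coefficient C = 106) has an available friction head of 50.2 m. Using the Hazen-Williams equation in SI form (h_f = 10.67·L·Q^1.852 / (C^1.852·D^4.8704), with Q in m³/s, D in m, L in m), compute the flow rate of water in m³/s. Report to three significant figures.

Rearranging: Q = [h_f·C^1.852·D^4.8704 / (10.67·L)]^(1/1.852)
Q = [50.2·106^1.852·0.486^4.8704 / (10.67·1490)]^0.540 = 0.7095 m³/s

Q ≈ 0.710 m³/s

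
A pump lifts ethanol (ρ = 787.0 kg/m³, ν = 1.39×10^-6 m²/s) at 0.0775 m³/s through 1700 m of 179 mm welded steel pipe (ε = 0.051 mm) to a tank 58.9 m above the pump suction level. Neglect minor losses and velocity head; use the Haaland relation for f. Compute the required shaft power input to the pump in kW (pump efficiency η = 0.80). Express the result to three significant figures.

V = 4Q/(πD²) = 3.080 m/s; Re = 3.97×10^5; ε/D = 2.85×10^-4; f = 0.01630
h_f = f(L/D)V²/2g = 74.85 m
Total head H = z + h_f = 58.9 + 74.85 = 133.7 m
P_hyd = ρgQH = 787.0·9.81·0.0775·133.7 = 80.03 kW
P_shaft = P_hyd/η = 80.03/0.80 = 100.0 kW

P_shaft ≈ 100 kW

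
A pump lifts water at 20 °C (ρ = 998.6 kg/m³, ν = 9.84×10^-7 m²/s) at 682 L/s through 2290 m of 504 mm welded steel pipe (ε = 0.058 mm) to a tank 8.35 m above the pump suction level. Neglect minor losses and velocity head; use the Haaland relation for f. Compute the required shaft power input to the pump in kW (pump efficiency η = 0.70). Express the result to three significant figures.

V = 4Q/(πD²) = 3.418 m/s; Re = 1.75×10^6; ε/D = 1.15×10^-4; f = 0.01308
h_f = f(L/D)V²/2g = 35.39 m
Total head H = z + h_f = 8.35 + 35.39 = 43.74 m
P_hyd = ρgQH = 998.6·9.81·0.682·43.74 = 292.3 kW
P_shaft = P_hyd/η = 292.3/0.70 = 417.5 kW

P_shaft ≈ 418 kW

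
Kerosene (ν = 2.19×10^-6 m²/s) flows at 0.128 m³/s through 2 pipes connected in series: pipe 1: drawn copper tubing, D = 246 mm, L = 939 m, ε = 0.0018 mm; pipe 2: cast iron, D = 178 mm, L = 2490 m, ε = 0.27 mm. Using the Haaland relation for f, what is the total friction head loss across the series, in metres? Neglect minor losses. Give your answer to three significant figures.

Pipe 1: V = 2.693 m/s, Re = 3.03×10^5, ε/D = 7.32×10^-6, f = 0.01438, h_1 = f(L/D)V²/2g = 20.29 m
Pipe 2: V = 5.144 m/s, Re = 4.18×10^5, ε/D = 0.00152, f = 0.02230, h_2 = f(L/D)V²/2g = 420.6 m
Series → Q common, losses add: H = Σh = 440.9 m

H ≈ 441 m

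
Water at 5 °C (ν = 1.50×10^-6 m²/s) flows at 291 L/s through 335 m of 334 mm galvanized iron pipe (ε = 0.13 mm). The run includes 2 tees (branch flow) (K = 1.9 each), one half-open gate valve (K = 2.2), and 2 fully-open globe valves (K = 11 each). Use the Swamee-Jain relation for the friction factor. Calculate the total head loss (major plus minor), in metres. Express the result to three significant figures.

H_L ≈ 25.2 m

V = 4Q/(πD²) = 3.321 m/s; V²/2g = 0.5622 m
Re = 7.40×10^5, ε/D = 3.89×10^-4 → f = 0.01670 (Swamee-Jain)
Major: h_f = f(L/D)·V²/2g = 0.01670·1003·0.5622 = 9.418 m
Minor: ΣK = 28.0; h_m = ΣK·V²/2g = 15.74 m
Total H_L = 9.418 + 15.74 = 25.16 m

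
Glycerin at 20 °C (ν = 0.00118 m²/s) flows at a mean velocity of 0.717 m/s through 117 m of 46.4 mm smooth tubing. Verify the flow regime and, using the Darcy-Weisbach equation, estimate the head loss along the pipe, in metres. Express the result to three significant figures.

Re = VD/ν = 0.717·0.04640/0.00118 = 28.2 → laminar (Re < 2300)
f = 64/Re = 2.270
h_f = f(L/D)V²/(2g) = 2.270·(117/0.04640)·0.717²/(2·9.81) = 150.0 m

h_f ≈ 150 m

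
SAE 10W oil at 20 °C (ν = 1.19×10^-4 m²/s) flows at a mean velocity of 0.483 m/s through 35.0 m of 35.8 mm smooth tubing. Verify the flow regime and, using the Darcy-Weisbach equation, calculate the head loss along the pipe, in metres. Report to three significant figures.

h_f ≈ 5.12 m

Re = VD/ν = 0.483·0.03580/1.19×10^-4 = 145 → laminar (Re < 2300)
f = 64/Re = 0.4405
h_f = f(L/D)V²/(2g) = 0.4405·(35.0/0.03580)·0.483²/(2·9.81) = 5.120 m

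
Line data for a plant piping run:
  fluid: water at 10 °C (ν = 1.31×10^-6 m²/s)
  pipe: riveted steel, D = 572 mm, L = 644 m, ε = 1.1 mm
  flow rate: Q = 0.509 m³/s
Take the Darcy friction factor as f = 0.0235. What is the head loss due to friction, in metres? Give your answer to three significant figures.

h_f ≈ 5.29 m

V = 4Q/(πD²) = 4·0.509/(π·0.572²) = 1.981 m/s
h_f = f(L/D)V²/(2g) = 0.02350·(644/0.572)·1.981²/(2·9.81) = 5.291 m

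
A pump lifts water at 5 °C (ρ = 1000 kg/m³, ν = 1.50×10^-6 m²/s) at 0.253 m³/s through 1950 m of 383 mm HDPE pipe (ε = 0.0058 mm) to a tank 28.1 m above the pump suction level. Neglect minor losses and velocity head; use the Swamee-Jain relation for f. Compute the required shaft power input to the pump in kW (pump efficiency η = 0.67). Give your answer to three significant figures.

P_shaft ≈ 165 kW

V = 4Q/(πD²) = 2.196 m/s; Re = 5.61×10^5; ε/D = 1.51×10^-5; f = 0.01308
h_f = f(L/D)V²/2g = 16.37 m
Total head H = z + h_f = 28.1 + 16.37 = 44.47 m
P_hyd = ρgQH = 1000·9.81·0.253·44.47 = 110.4 kW
P_shaft = P_hyd/η = 110.4/0.67 = 164.8 kW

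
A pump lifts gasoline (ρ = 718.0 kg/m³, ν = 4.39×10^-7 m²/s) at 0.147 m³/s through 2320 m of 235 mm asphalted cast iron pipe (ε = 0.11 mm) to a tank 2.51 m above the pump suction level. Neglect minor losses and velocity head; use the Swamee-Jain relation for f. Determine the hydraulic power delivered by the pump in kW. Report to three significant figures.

P_hyd ≈ 103 kW

V = 4Q/(πD²) = 3.389 m/s; Re = 1.81×10^6; ε/D = 4.68×10^-4; f = 0.01683
h_f = f(L/D)V²/2g = 97.27 m
Total head H = z + h_f = 2.51 + 97.27 = 99.78 m
P_hyd = ρgQH = 718.0·9.81·0.147·99.78 = 103.3 kW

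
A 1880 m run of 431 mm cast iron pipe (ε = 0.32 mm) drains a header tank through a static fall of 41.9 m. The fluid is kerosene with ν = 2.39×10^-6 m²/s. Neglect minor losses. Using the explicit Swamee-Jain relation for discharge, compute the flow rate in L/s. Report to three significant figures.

Swamee-Jain (Type II): Q = -0.965·√(gD⁵h_f/L)·ln[ε/(3.7D) + √(3.17ν²L/(gD³h_f))]
√(gD⁵h_f/L) = √(9.81·0.431⁵·41.9/1880) = 0.05702
ε/(3.7D) = 2.01×10^-4; √(3.17ν²L/(gD³h_f)) = 3.22×10^-5
Q = -0.965·0.05702·ln(2.328×10^-4) = 0.4603 m³/s
Check: V = 3.16 m/s, Re = 5.69×10^5, f = 0.01905, h_f = 42.2 m ≈ 41.9 m ✓

Q ≈ 460 L/s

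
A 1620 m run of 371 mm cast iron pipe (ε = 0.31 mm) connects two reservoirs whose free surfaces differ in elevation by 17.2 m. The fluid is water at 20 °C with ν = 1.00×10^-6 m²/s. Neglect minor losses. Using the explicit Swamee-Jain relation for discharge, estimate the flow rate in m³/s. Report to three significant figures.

Swamee-Jain (Type II): Q = -0.965·√(gD⁵h_f/L)·ln[ε/(3.7D) + √(3.17ν²L/(gD³h_f))]
√(gD⁵h_f/L) = √(9.81·0.371⁵·17.2/1620) = 0.02706
ε/(3.7D) = 2.26×10^-4; √(3.17ν²L/(gD³h_f)) = 2.44×10^-5
Q = -0.965·0.02706·ln(2.502×10^-4) = 0.2165 m³/s
Check: V = 2.00 m/s, Re = 7.43×10^5, f = 0.01937, h_f = 17.3 m ≈ 17.2 m ✓

Q ≈ 0.217 m³/s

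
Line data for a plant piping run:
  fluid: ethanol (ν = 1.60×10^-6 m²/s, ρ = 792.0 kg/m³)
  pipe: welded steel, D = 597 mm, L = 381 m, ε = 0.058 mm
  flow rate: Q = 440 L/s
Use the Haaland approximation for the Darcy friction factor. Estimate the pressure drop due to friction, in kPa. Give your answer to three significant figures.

Δp ≈ 8.73 kPa

V = 4Q/(πD²) = 4·0.440/(π·0.597²) = 1.572 m/s
Re = VD/ν = 1.572·0.597/1.60×10^-6 = 5.87×10^5 → turbulent
ε/D = 0.058/597 = 9.72×10^-5
Haaland: f = 0.01398
h_f = f(L/D)V²/(2g) = 0.01398·(381/0.597)·1.572²/(2·9.81) = 1.123 m
Δp = ρg·h_f = 792.0·9.81·1.123 = 8.728 kPa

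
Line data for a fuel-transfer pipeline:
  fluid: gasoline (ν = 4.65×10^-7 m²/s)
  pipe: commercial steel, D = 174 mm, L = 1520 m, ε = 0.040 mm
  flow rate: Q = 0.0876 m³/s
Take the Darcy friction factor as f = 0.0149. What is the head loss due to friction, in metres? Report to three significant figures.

V = 4Q/(πD²) = 4·0.0876/(π·0.174²) = 3.684 m/s
h_f = f(L/D)V²/(2g) = 0.01490·(1520/0.174)·3.684²/(2·9.81) = 90.04 m

h_f ≈ 90.0 m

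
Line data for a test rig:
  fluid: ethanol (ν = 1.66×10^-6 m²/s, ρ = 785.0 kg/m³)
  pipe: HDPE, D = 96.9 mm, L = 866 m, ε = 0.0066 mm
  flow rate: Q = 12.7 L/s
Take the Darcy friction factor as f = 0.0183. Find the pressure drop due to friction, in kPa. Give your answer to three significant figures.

V = 4Q/(πD²) = 4·0.0127/(π·0.0969²) = 1.722 m/s
h_f = f(L/D)V²/(2g) = 0.01830·(866/0.0969)·1.722²/(2·9.81) = 24.72 m
Δp = ρg·h_f = 785.0·9.81·24.72 = 190.4 kPa

Δp ≈ 190 kPa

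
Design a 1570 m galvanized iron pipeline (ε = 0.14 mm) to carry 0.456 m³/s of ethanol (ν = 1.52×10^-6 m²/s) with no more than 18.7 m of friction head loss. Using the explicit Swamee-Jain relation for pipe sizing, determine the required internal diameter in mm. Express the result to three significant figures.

Swamee-Jain (Type III): D = 0.66·[ε^1.25·(LQ²/(gh_f))^4.75 + ν·Q^9.4·(L/(gh_f))^5.2]^0.04
LQ²/(gh_f) = 1.780; L/(gh_f) = 8.558
Term 1 = ε^1.25·(…)^4.75 = 2.35×10^-4; Term 2 = ν·Q^9.4·(…)^5.2 = 6.68×10^-5
D = 0.66·(2.35×10^-4 + 6.68×10^-5)^0.04 = 0.4773 m = 477 mm
Check: V = 2.55 m/s, Re = 8.00×10^5, f = 0.01586, h_f = 17.3 m ≈ 18.7 m ✓

D ≈ 477 mm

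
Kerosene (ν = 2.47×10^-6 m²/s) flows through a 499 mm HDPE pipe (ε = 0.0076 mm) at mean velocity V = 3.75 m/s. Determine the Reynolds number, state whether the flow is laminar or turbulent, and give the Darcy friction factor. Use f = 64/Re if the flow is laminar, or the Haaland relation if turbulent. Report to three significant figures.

Re = VD/ν = 3.750·0.499/2.47×10^-6 = 7.58×10^5
Re > 4000 → turbulent; ε/D = 1.52×10^-5
Haaland: f = 0.01238

Re ≈ 7.58×10^5; turbulent; f ≈ 0.0124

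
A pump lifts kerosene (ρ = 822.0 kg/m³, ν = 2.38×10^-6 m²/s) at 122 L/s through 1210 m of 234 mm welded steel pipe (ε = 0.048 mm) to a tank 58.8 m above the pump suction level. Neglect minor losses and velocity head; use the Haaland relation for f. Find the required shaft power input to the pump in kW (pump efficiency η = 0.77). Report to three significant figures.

V = 4Q/(πD²) = 2.837 m/s; Re = 2.79×10^5; ε/D = 2.05×10^-4; f = 0.01623
h_f = f(L/D)V²/2g = 34.43 m
Total head H = z + h_f = 58.8 + 34.43 = 93.23 m
P_hyd = ρgQH = 822.0·9.81·0.122·93.23 = 91.72 kW
P_shaft = P_hyd/η = 91.72/0.77 = 119.1 kW

P_shaft ≈ 119 kW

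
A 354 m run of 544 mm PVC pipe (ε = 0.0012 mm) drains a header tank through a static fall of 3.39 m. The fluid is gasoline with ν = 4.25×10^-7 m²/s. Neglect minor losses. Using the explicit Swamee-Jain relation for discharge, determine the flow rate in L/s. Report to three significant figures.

Q ≈ 769 L/s

Swamee-Jain (Type II): Q = -0.965·√(gD⁵h_f/L)·ln[ε/(3.7D) + √(3.17ν²L/(gD³h_f))]
√(gD⁵h_f/L) = √(9.81·0.544⁵·3.39/354) = 0.06690
ε/(3.7D) = 5.96×10^-7; √(3.17ν²L/(gD³h_f)) = 6.15×10^-6
Q = -0.965·0.06690·ln(6.749×10^-6) = 0.7686 m³/s
Check: V = 3.31 m/s, Re = 4.23×10^6, f = 0.009370, h_f = 3.40 m ≈ 3.39 m ✓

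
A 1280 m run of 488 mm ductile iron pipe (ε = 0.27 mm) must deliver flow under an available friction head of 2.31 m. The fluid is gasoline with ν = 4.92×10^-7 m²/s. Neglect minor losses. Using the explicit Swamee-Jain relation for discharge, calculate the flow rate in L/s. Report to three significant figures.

Q ≈ 186 L/s

Swamee-Jain (Type II): Q = -0.965·√(gD⁵h_f/L)·ln[ε/(3.7D) + √(3.17ν²L/(gD³h_f))]
√(gD⁵h_f/L) = √(9.81·0.488⁵·2.31/1280) = 0.02214
ε/(3.7D) = 1.50×10^-4; √(3.17ν²L/(gD³h_f)) = 1.93×10^-5
Q = -0.965·0.02214·ln(1.688×10^-4) = 0.1855 m³/s
Check: V = 0.992 m/s, Re = 9.84×10^5, f = 0.01766, h_f = 2.32 m ≈ 2.31 m ✓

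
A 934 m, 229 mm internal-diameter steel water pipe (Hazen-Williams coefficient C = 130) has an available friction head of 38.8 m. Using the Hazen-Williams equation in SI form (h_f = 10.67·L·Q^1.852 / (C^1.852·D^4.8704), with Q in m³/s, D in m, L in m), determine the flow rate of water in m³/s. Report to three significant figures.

Rearranging: Q = [h_f·C^1.852·D^4.8704 / (10.67·L)]^(1/1.852)
Q = [38.8·130^1.852·0.229^4.8704 / (10.67·934)]^0.540 = 0.1347 m³/s

Q ≈ 0.135 m³/s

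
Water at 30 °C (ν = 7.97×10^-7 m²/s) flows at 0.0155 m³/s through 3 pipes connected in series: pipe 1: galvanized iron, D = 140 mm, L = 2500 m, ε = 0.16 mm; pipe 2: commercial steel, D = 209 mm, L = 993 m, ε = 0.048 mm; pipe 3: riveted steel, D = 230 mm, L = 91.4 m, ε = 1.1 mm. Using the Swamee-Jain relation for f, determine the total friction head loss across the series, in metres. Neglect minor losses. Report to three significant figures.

H ≈ 21.2 m

Pipe 1: V = 1.007 m/s, Re = 1.77×10^5, ε/D = 0.00114, f = 0.02189, h_1 = f(L/D)V²/2g = 20.20 m
Pipe 2: V = 0.4518 m/s, Re = 1.18×10^5, ε/D = 2.30×10^-4, f = 0.01865, h_2 = f(L/D)V²/2g = 0.9216 m
Pipe 3: V = 0.3731 m/s, Re = 1.08×10^5, ε/D = 0.00478, f = 0.03111, h_3 = f(L/D)V²/2g = 0.08769 m
Series → Q common, losses add: H = Σh = 21.21 m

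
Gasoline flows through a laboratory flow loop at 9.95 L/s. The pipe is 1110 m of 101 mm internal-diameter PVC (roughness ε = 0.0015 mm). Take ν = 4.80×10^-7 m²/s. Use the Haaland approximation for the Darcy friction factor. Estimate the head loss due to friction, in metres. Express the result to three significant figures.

V = 4Q/(πD²) = 4·0.00995/(π·0.101²) = 1.242 m/s
Re = VD/ν = 1.242·0.101/4.80×10^-7 = 2.61×10^5 → turbulent
ε/D = 0.0015/101 = 1.49×10^-5
Haaland: f = 0.01483
h_f = f(L/D)V²/(2g) = 0.01483·(1110/0.101)·1.242²/(2·9.81) = 12.81 m

h_f ≈ 12.8 m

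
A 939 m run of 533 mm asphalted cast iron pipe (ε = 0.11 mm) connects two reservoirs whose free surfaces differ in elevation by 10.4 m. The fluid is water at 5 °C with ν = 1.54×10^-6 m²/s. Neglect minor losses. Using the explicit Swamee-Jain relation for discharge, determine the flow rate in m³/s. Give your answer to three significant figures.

Swamee-Jain (Type II): Q = -0.965·√(gD⁵h_f/L)·ln[ε/(3.7D) + √(3.17ν²L/(gD³h_f))]
√(gD⁵h_f/L) = √(9.81·0.533⁵·10.4/939) = 0.06837
ε/(3.7D) = 5.58×10^-5; √(3.17ν²L/(gD³h_f)) = 2.14×10^-5
Q = -0.965·0.06837·ln(7.715×10^-5) = 0.6247 m³/s
Check: V = 2.80 m/s, Re = 9.69×10^5, f = 0.01487, h_f = 10.5 m ≈ 10.4 m ✓

Q ≈ 0.625 m³/s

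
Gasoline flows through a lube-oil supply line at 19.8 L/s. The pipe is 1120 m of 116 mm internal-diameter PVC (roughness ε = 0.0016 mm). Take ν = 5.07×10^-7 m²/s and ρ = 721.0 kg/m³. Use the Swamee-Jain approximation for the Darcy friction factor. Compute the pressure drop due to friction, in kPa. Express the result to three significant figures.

V = 4Q/(πD²) = 4·0.0198/(π·0.116²) = 1.874 m/s
Re = VD/ν = 1.874·0.116/5.07×10^-7 = 4.29×10^5 → turbulent
ε/D = 0.0016/116 = 1.38×10^-5
Swamee-Jain: f = 0.01366
h_f = f(L/D)V²/(2g) = 0.01366·(1120/0.116)·1.874²/(2·9.81) = 23.59 m
Δp = ρg·h_f = 721.0·9.81·23.59 = 166.9 kPa

Δp ≈ 167 kPa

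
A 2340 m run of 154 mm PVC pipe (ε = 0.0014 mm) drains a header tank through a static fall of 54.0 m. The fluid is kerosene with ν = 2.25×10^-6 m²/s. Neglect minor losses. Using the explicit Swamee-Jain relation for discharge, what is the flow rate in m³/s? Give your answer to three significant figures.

Q ≈ 0.0379 m³/s

Swamee-Jain (Type II): Q = -0.965·√(gD⁵h_f/L)·ln[ε/(3.7D) + √(3.17ν²L/(gD³h_f))]
√(gD⁵h_f/L) = √(9.81·0.154⁵·54.0/2340) = 0.004428
ε/(3.7D) = 2.46×10^-6; √(3.17ν²L/(gD³h_f)) = 1.39×10^-4
Q = -0.965·0.004428·ln(1.418×10^-4) = 0.03787 m³/s
Check: V = 2.03 m/s, Re = 1.39×10^5, f = 0.01676, h_f = 53.6 m ≈ 54.0 m ✓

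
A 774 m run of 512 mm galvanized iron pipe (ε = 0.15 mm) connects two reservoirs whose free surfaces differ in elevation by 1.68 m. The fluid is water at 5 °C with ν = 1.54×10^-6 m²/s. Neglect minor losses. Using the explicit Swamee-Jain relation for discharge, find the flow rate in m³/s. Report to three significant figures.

Q ≈ 0.236 m³/s

Swamee-Jain (Type II): Q = -0.965·√(gD⁵h_f/L)·ln[ε/(3.7D) + √(3.17ν²L/(gD³h_f))]
√(gD⁵h_f/L) = √(9.81·0.512⁵·1.68/774) = 0.02737
ε/(3.7D) = 7.92×10^-5; √(3.17ν²L/(gD³h_f)) = 5.13×10^-5
Q = -0.965·0.02737·ln(1.305×10^-4) = 0.2362 m³/s
Check: V = 1.15 m/s, Re = 3.81×10^5, f = 0.01666, h_f = 1.69 m ≈ 1.68 m ✓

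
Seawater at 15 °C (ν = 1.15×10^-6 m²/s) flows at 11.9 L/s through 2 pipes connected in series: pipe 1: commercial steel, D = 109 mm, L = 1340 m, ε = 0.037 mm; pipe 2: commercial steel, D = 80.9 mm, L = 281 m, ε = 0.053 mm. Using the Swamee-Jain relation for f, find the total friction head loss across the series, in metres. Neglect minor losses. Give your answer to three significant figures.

H ≈ 38.6 m

Pipe 1: V = 1.275 m/s, Re = 1.21×10^5, ε/D = 3.39×10^-4, f = 0.01917, h_1 = f(L/D)V²/2g = 19.54 m
Pipe 2: V = 2.315 m/s, Re = 1.63×10^5, ε/D = 6.55×10^-4, f = 0.02005, h_2 = f(L/D)V²/2g = 19.02 m
Series → Q common, losses add: H = Σh = 38.55 m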